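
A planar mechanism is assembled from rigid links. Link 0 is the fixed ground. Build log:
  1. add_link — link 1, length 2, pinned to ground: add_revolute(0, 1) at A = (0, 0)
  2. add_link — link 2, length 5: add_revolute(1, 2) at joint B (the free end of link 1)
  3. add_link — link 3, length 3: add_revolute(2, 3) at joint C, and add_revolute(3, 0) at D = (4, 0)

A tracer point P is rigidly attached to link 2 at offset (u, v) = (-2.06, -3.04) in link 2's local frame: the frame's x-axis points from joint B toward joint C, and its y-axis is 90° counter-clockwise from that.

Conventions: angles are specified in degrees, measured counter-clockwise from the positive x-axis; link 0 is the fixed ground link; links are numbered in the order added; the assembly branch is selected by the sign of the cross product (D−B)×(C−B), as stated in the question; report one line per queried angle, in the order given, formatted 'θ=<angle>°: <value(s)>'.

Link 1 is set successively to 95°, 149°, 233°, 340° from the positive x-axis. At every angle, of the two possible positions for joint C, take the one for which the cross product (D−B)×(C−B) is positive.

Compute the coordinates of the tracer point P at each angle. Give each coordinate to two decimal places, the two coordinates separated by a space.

A=(0,0), D=(4.00,0)
θ=95°: B = A + 2.00·(cos95°, sin95°) = (-0.1743, 1.9924)
θ=95°: |BD| = 4.6254
θ=95°: circle(B,5.00) ∩ circle(D,3.00): a=4.0423, h=2.9428
θ=95°:   candidates: C₊=(4.7413,2.9070) cross=13.612; C₋=(2.2061,-2.4046) cross=-13.612
θ=95°:   branch + wants cross > 0 → take C=(4.7413,2.9070) (cross=13.612)
θ=95°: ex = (C−B)/|BC| = (0.9831,0.1829); ey = (-0.1829,0.9831)
θ=95°: P = B + -2.06·ex + -3.04·ey = (-1.6435,-1.3731)
θ=149°: B = A + 2.00·(cos149°, sin149°) = (-1.7143, 1.0301)
θ=149°: |BD| = 5.8064
θ=149°: circle(B,5.00) ∩ circle(D,3.00): a=4.2810, h=2.5832
θ=149°:   candidates: C₊=(2.9570,2.8129) cross=14.999; C₋=(2.0405,-2.2716) cross=-14.999
θ=149°:   branch + wants cross > 0 → take C=(2.9570,2.8129) (cross=14.999)
θ=149°: ex = (C−B)/|BC| = (0.9343,0.3566); ey = (-0.3566,0.9343)
θ=149°: P = B + -2.06·ex + -3.04·ey = (-2.5550,-2.5446)
θ=233°: B = A + 2.00·(cos233°, sin233°) = (-1.2036, -1.5973)
θ=233°: |BD| = 5.4433
θ=233°: circle(B,5.00) ∩ circle(D,3.00): a=4.1913, h=2.7263
θ=233°:   candidates: C₊=(2.0032,2.2389) cross=14.840; C₋=(3.6032,-2.9736) cross=-14.840
θ=233°:   branch + wants cross > 0 → take C=(2.0032,2.2389) (cross=14.840)
θ=233°: ex = (C−B)/|BC| = (0.6414,0.7672); ey = (-0.7672,0.6414)
θ=233°: P = B + -2.06·ex + -3.04·ey = (-0.1924,-5.1275)
θ=340°: B = A + 2.00·(cos340°, sin340°) = (1.8794, -0.6840)
θ=340°: |BD| = 2.2282
θ=340°: circle(B,5.00) ∩ circle(D,3.00): a=4.7044, h=1.6936
θ=340°:   candidates: C₊=(5.8367,2.3720) cross=3.774; C₋=(6.8766,-0.8517) cross=-3.774
θ=340°:   branch + wants cross > 0 → take C=(5.8367,2.3720) (cross=3.774)
θ=340°: ex = (C−B)/|BC| = (0.7915,0.6112); ey = (-0.6112,0.7915)
θ=340°: P = B + -2.06·ex + -3.04·ey = (2.1070,-4.3492)

θ=95°: -1.64 -1.37
θ=149°: -2.56 -2.54
θ=233°: -0.19 -5.13
θ=340°: 2.11 -4.35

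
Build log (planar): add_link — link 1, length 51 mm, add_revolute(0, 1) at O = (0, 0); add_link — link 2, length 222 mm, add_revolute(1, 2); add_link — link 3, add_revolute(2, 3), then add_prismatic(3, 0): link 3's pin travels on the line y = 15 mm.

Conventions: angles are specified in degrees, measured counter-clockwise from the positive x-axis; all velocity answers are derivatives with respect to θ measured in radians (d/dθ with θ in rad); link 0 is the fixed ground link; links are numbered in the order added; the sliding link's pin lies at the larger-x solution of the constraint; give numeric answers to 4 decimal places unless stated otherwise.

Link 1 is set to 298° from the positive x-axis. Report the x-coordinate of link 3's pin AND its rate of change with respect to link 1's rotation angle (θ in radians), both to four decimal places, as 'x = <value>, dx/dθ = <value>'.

geometry: r = 51 mm, L = 222 mm, e = 15 mm
crank pin P = (r cos θ, r sin θ) = (23.943050, -45.030327)
h = r sin θ − e = -45.030327 − 15 = -60.030327
x = r cos θ + √(L² − h²) = 23.943050 + 213.729642 = 237.672692
dx/dθ = −r sin θ − h·r cos θ/√(L² − h²) (θ in radians; h = -60.030327) = 51.755221

x = 237.6727, dx/dθ = 51.7552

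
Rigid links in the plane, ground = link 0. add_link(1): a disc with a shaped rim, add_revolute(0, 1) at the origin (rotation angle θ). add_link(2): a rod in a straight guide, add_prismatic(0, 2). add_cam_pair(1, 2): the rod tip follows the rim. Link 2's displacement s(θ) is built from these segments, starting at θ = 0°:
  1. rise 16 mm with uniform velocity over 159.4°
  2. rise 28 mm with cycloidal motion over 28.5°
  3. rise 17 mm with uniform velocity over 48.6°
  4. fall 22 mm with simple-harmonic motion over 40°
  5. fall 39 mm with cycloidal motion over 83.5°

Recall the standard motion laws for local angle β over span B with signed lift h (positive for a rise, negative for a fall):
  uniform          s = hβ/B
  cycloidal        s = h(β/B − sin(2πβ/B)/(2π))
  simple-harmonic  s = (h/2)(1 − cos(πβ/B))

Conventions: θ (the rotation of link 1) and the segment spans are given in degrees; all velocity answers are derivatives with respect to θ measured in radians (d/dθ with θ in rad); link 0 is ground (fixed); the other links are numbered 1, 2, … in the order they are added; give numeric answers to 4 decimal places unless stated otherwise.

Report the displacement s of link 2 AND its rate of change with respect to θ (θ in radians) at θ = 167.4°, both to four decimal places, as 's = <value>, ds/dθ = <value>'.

segment 1 (0° to 159.4°, uniform, h = 16) is passed completely: s = 0.0000 + (16) = 16.0000
θ = 167.4° falls in segment 2 (159.4° to 187.9°, cycloidal, h = 28): β = 167.4 − 159.4 = 8°, B = 28.5°; Δs = 28·(0.2807 − sin(2π·0.2807)/(2π)) = 3.4860; s = 16.0000 + 3.4860 = 19.4860
velocity in seg [159.4°–187.9°] (cycloidal), θ in radians: β = 8° = 0.1396 rad, B = 28.5° = 0.4974 rad; ds/dθ = (h/B)(1 − cos(2πβ/B)) = (28/0.4974)(1 − cos(2π·0.2807)) = 67.082095 mm/rad

s = 19.4860, ds/dθ = 67.0821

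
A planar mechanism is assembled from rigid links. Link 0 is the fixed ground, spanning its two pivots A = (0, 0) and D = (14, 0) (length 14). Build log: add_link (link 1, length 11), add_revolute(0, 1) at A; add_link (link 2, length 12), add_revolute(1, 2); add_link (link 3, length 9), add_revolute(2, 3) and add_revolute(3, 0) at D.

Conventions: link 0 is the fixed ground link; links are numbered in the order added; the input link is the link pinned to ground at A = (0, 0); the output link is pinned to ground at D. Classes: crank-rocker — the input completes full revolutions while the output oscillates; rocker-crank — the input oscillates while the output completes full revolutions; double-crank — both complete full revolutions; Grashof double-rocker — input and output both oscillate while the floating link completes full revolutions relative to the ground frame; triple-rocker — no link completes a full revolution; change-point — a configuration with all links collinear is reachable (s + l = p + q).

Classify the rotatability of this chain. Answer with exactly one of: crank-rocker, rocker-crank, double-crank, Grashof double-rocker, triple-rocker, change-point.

lengths: ground=14, input=11, coupler=12, output=9
sorted: s=9 (shortest), l=14 (longest), p+q=23
s + l = 23 vs p + q = 23
s + l = p + q → change-point (collinear configuration reachable)

change-point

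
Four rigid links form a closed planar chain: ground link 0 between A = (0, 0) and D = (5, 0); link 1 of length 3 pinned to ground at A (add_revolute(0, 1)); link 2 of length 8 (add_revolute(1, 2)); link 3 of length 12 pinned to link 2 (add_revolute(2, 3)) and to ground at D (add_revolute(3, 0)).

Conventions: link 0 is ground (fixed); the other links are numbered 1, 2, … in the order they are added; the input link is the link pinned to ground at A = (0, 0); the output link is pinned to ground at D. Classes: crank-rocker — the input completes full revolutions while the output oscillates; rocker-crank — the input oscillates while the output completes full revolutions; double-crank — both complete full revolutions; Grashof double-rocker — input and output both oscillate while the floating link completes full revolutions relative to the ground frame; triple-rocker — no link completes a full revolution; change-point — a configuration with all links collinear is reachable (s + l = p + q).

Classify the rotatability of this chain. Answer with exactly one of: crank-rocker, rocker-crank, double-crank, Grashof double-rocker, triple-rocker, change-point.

lengths: ground=5, input=3, coupler=8, output=12
sorted: s=3 (shortest), l=12 (longest), p+q=13
s + l = 15 vs p + q = 13
s + l > p + q → non-Grashof → no link fully rotates → triple-rocker

triple-rocker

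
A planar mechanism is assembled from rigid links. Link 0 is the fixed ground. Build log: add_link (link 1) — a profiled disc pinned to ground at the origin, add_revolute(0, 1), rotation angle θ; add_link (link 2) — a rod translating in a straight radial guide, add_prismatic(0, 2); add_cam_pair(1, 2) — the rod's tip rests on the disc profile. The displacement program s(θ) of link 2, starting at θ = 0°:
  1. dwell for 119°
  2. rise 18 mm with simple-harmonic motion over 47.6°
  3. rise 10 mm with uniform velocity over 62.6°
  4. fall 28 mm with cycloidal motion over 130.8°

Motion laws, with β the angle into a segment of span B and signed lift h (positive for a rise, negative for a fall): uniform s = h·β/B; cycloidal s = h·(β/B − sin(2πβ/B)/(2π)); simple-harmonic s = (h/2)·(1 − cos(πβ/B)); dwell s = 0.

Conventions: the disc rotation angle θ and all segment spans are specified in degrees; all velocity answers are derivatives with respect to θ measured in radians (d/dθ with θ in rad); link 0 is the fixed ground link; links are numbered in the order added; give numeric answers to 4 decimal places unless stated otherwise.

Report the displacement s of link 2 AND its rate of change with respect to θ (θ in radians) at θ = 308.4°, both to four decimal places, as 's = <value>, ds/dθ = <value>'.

seg 1 [0°–119°] dwell: s stays 0.0000
seg 2 [119°–166.6°] simple-harmonic, h=18: full span → s += 18 → s = 18.0000
seg 3 [166.6°–229.2°] uniform, h=10: full span → s += 10 → s = 28.0000
seg 4 [229.2°–360°] cycloidal, h=-28: θ=308.4° here. β=79.2, B=130.8. -28·(0.6055 − sin(2π·0.6055)/(2π)) = -19.6966 → s = 8.3034
velocity in seg [229.2°–360°] (cycloidal), θ in radians: β = 79.2° = 1.3823 rad, B = 130.8° = 2.2829 rad; ds/dθ = (h/B)(1 − cos(2πβ/B)) = ((-28)/2.2829)(1 − cos(2π·0.6055)) = -21.932641 mm/rad

s = 8.3034, ds/dθ = -21.9326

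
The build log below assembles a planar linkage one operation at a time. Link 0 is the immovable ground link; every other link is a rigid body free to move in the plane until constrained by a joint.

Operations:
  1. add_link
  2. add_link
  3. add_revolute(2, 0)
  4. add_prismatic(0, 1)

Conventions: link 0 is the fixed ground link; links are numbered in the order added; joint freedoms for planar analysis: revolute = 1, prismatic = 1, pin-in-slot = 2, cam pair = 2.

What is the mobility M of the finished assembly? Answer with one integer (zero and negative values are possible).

ground; <1,0,0>
#1 <2,0,0>
#2 <3,0,0>
R:2↔0 J1 <3,1,0>
P:0↔1 J1 <3,2,0>
3×2 − 2×2 − 1×0 = 2

M = 2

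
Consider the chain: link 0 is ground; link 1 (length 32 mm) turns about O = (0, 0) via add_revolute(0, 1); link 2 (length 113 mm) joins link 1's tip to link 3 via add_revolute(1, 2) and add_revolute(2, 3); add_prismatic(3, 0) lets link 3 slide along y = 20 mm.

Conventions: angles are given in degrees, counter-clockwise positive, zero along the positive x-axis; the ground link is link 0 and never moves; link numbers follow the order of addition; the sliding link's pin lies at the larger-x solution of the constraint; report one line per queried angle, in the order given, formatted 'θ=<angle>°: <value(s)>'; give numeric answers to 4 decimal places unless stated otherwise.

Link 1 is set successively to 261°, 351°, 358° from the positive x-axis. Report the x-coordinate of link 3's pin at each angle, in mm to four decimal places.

geometry: r = 32 mm, L = 113 mm, e = 20 mm
θ=261°: crank pin P = (r cos θ, r sin θ) = (-5.005903, -31.606027)
θ=261°: h = r sin θ − e = -31.606027 − 20 = -51.606027
θ=261°: x = r cos θ + √(L² − h²) = -5.005903 + 100.527698 = 95.521795
θ=351°: crank pin P = (r cos θ, r sin θ) = (31.606027, -5.005903)
θ=351°: h = r sin θ − e = -5.005903 − 20 = -25.005903
θ=351°: x = r cos θ + √(L² − h²) = 31.606027 + 110.198479 = 141.804506
θ=358°: crank pin P = (r cos θ, r sin θ) = (31.980506, -1.116784)
θ=358°: h = r sin θ − e = -1.116784 − 20 = -21.116784
θ=358°: x = r cos θ + √(L² − h²) = 31.980506 + 111.009375 = 142.989882

θ=261°: 95.5218
θ=351°: 141.8045
θ=358°: 142.9899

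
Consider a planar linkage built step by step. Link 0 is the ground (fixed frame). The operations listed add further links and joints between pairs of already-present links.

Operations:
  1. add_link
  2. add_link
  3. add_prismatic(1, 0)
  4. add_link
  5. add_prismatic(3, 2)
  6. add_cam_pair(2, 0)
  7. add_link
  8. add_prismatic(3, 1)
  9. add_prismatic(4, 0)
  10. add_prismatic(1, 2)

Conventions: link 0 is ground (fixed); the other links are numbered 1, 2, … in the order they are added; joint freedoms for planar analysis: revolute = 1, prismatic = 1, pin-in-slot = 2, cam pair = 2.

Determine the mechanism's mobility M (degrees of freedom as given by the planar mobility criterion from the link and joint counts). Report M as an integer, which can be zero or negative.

ground; <1,0,0>
#1 <2,0,0>
#2 <3,0,0>
P:1↔0 J1 <3,1,0>
#3 <4,1,0>
P:3↔2 J1 <4,2,0>
C:2↔0 J2 <4,2,1>
#4 <5,2,1>
P:3↔1 J1 <5,3,1>
P:4↔0 J1 <5,4,1>
P:1↔2 J1 <5,5,1>
3×4 − 2×5 − 1×1 = 1

M = 1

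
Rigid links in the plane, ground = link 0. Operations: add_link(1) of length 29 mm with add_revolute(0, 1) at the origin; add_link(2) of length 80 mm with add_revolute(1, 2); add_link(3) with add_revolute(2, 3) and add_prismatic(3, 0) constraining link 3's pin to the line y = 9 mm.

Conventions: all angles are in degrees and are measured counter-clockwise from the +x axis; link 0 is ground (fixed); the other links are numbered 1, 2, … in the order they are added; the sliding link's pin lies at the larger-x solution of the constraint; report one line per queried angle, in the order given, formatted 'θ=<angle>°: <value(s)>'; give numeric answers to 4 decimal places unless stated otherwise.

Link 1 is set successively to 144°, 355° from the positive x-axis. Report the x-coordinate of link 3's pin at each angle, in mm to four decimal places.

geometry: r = 29 mm, L = 80 mm, e = 9 mm
θ=144°: crank pin P = (r cos θ, r sin θ) = (-23.461493, 17.045772)
θ=144°: h = r sin θ − e = 17.045772 − 9 = 8.045772
θ=144°: x = r cos θ + √(L² − h²) = -23.461493 + 79.594381 = 56.132889
θ=355°: crank pin P = (r cos θ, r sin θ) = (28.889646, -2.527517)
θ=355°: h = r sin θ − e = -2.527517 − 9 = -11.527517
θ=355°: x = r cos θ + √(L² − h²) = 28.889646 + 79.165121 = 108.054767

θ=144°: 56.1329
θ=355°: 108.0548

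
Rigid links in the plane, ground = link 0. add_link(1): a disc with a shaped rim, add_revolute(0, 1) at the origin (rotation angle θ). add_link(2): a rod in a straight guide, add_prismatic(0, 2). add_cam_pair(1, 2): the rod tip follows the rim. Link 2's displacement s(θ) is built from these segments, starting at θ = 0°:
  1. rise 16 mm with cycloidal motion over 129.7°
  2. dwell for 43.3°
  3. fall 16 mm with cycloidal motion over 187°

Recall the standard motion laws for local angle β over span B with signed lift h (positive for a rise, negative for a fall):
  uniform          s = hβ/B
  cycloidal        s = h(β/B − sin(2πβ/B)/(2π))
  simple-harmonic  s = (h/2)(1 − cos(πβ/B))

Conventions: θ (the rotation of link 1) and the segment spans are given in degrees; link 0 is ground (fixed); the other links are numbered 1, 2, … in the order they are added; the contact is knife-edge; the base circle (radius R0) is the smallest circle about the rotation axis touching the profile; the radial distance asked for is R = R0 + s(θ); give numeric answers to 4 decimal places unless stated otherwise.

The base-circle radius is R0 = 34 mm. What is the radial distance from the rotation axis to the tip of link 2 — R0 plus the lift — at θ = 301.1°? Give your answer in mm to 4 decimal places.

segment 1 (0° to 129.7°, cycloidal, h = 16) is passed completely: s = 0.0000 + (16) = 16.0000
segment 2 (129.7° to 173°, dwell): s unchanged at 16.0000
θ = 301.1° falls in segment 3 (173° to 360°, cycloidal, h = -16): β = 301.1 − 173 = 128.1°, B = 187°; Δs = -16·(0.6850 − sin(2π·0.6850)/(2π)) = -13.2976; s = 16.0000 − 13.2976 = 2.7024
R = R0 + s = 34 + 2.7024 = 36.7024

36.7024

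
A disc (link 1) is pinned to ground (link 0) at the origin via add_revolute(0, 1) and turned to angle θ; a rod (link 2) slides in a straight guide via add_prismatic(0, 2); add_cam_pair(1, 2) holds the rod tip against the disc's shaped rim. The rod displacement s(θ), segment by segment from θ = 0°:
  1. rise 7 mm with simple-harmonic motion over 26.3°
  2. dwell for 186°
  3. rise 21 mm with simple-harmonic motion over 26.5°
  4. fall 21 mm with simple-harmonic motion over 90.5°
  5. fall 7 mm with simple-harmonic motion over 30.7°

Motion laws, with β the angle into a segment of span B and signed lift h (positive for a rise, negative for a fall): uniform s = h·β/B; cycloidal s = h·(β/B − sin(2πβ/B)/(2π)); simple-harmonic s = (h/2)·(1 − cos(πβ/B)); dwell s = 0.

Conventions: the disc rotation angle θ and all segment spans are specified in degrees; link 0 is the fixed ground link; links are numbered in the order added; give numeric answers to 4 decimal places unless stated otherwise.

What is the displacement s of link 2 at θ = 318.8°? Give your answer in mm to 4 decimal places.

segment 1 (0° to 26.3°, simple-harmonic, h = 7) is passed completely: s = 0.0000 + (7) = 7.0000
segment 2 (26.3° to 212.3°, dwell): s unchanged at 7.0000
segment 3 (212.3° to 238.8°, simple-harmonic, h = 21) is passed completely: s = 7.0000 + (21) = 28.0000
θ = 318.8° falls in segment 4 (238.8° to 329.3°, simple-harmonic, h = -21): β = 318.8 − 238.8 = 80°, B = 90.5°; Δs = -21/2·(1 − cos(π·0.8840)) = -20.3102; s = 28.0000 − 20.3102 = 7.6898

7.6898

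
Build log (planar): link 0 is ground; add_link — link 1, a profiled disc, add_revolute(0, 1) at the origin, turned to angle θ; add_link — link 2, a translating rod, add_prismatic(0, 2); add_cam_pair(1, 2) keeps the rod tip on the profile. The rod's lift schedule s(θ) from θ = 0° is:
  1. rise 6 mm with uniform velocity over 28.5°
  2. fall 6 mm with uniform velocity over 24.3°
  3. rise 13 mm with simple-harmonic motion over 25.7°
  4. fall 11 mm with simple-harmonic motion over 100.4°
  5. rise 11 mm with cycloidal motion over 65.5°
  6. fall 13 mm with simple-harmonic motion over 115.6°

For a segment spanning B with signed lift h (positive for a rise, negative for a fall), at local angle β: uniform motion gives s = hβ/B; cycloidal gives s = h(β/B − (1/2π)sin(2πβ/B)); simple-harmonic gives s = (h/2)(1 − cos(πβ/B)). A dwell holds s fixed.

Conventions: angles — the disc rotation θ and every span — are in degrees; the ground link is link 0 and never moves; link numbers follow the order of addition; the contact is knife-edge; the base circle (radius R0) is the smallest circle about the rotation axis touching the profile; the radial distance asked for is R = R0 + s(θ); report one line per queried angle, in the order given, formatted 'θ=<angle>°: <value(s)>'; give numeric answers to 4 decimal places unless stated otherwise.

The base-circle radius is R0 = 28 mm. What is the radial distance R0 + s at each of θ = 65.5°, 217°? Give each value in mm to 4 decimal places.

seg 1 [0°–28.5°] uniform, h=6: full span → s += 6 → s = 6.0000
seg 2 [28.5°–52.8°] uniform, h=-6: full span → s += -6 → s = 0.0000
seg 3 [52.8°–78.5°] simple-harmonic, h=13: θ=65.5° here. β=12.7, B=25.7. 13/2·(1 − cos(π·0.4942)) = 6.3808 → s = 6.3808
seg 3 [52.8°–78.5°] simple-harmonic, h=13: full span → s += 13 → s = 13.0000
seg 4 [78.5°–178.9°] simple-harmonic, h=-11: full span → s += -11 → s = 2.0000
seg 5 [178.9°–244.4°] cycloidal, h=11: θ=217° here. β=38.1, B=65.5. 11·(0.5817 − sin(2π·0.5817)/(2π)) = 7.2580 → s = 9.2580
θ=65.5°: R = R0 + s = 28 + 6.3808 = 34.3808
θ=217°: R = R0 + s = 28 + 9.2580 = 37.2580

θ=65.5°: 34.3808
θ=217°: 37.2580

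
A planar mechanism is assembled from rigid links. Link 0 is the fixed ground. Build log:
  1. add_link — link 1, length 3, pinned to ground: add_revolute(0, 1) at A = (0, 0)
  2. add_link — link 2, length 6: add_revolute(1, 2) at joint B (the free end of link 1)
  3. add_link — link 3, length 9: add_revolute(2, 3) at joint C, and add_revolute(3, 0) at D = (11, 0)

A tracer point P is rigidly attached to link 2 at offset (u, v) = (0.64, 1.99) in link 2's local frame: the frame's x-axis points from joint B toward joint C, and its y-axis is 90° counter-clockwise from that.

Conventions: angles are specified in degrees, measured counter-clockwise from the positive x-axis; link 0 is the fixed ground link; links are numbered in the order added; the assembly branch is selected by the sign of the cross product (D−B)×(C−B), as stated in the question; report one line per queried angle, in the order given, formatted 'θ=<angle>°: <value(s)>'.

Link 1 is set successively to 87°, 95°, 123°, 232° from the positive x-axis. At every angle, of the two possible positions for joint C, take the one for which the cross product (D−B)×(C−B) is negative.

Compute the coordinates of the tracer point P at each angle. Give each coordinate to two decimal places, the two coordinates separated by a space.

A=(0,0), D=(11.00,0)
θ=87°: B = A + 3.00·(cos87°, sin87°) = (0.1570, 2.9959)
θ=87°: |BD| = 11.2493
θ=87°: circle(B,6.00) ∩ circle(D,9.00): a=3.6245, h=4.7815
θ=87°:   candidates: C₊=(4.9240,6.6395) cross=53.789; C₋=(2.3772,-2.5782) cross=-53.789
θ=87°:   branch - wants cross < 0 → take C=(2.3772,-2.5782) (cross=-53.789)
θ=87°: ex = (C−B)/|BC| = (0.3700,-0.9290); ey = (0.9290,0.3700)
θ=87°: P = B + 0.64·ex + 1.99·ey = (2.2426,3.1377)
θ=95°: B = A + 3.00·(cos95°, sin95°) = (-0.2615, 2.9886)
θ=95°: |BD| = 11.6513
θ=95°: circle(B,6.00) ∩ circle(D,9.00): a=3.8945, h=4.5643
θ=95°:   candidates: C₊=(4.6735,6.4012) cross=53.180; C₋=(2.3320,-2.4220) cross=-53.180
θ=95°:   branch - wants cross < 0 → take C=(2.3320,-2.4220) (cross=-53.180)
θ=95°: ex = (C−B)/|BC| = (0.4322,-0.9018); ey = (0.9018,0.4322)
θ=95°: P = B + 0.64·ex + 1.99·ey = (1.8097,3.2716)
θ=123°: B = A + 3.00·(cos123°, sin123°) = (-1.6339, 2.5160)
θ=123°: |BD| = 12.8820
θ=123°: circle(B,6.00) ∩ circle(D,9.00): a=4.6944, h=3.7367
θ=123°:   candidates: C₊=(3.6999,5.2639) cross=48.136; C₋=(2.2402,-2.0656) cross=-48.136
θ=123°:   branch - wants cross < 0 → take C=(2.2402,-2.0656) (cross=-48.136)
θ=123°: ex = (C−B)/|BC| = (0.6457,-0.7636); ey = (0.7636,0.6457)
θ=123°: P = B + 0.64·ex + 1.99·ey = (0.2989,3.3122)
θ=232°: B = A + 3.00·(cos232°, sin232°) = (-1.8470, -2.3640)
θ=232°: |BD| = 13.0627
θ=232°: circle(B,6.00) ∩ circle(D,9.00): a=4.8089, h=3.5881
θ=232°:   candidates: C₊=(2.2331,2.0351) cross=46.871; C₋=(3.5319,-5.0226) cross=-46.871
θ=232°:   branch - wants cross < 0 → take C=(3.5319,-5.0226) (cross=-46.871)
θ=232°: ex = (C−B)/|BC| = (0.8965,-0.4431); ey = (0.4431,0.8965)
θ=232°: P = B + 0.64·ex + 1.99·ey = (-0.3915,-0.8636)

θ=87°: 2.24 3.14
θ=95°: 1.81 3.27
θ=123°: 0.30 3.31
θ=232°: -0.39 -0.86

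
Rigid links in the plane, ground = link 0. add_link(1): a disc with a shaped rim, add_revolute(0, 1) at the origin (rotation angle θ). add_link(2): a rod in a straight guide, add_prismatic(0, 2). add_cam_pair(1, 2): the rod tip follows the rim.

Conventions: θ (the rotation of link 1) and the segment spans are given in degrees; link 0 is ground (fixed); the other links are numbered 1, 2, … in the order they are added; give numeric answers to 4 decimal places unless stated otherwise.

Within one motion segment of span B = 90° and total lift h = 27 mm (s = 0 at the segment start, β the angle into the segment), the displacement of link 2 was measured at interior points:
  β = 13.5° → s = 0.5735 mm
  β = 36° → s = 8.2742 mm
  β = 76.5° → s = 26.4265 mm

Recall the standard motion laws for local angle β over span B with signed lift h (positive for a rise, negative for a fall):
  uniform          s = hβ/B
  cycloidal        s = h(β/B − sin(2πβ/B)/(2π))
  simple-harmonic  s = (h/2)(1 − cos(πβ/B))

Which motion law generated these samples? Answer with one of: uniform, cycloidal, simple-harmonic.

candidates at β/B = r: uniform s = h·r (linear in β); cycloidal s = h·(r − sin(2πr)/(2π)); simple-harmonic s = (h/2)(1 − cos(πr))
β=13.5°: printed 0.5735 | uniform 4.0500, cycloidal 0.5735, simple-harmonic 1.4714
β=36°: printed 8.2742 | uniform 10.8000, cycloidal 8.2742, simple-harmonic 9.3283
β=76.5°: printed 26.4265 | uniform 22.9500, cycloidal 26.4265, simple-harmonic 25.5286
only one law matches every sample → cycloidal

cycloidal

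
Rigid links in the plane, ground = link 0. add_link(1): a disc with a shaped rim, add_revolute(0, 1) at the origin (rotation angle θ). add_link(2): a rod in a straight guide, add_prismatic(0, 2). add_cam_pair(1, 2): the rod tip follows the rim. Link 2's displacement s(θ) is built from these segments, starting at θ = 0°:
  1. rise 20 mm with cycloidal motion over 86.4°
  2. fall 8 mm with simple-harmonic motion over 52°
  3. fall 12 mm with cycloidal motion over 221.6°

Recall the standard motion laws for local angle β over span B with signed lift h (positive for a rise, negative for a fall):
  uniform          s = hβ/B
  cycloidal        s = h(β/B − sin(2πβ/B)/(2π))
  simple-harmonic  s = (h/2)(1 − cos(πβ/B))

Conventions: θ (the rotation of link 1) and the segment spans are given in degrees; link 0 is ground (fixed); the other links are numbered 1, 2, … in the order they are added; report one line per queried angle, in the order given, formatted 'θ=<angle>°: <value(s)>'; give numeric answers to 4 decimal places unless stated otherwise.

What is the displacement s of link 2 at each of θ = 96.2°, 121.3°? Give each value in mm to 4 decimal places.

segment 1 (0° to 86.4°, cycloidal, h = 20) is passed completely: s = 0.0000 + (20) = 20.0000
θ = 96.2° falls in segment 2 (86.4° to 138.4°, simple-harmonic, h = -8): β = 96.2 − 86.4 = 9.8°, B = 52°; Δs = -8/2·(1 − cos(π·0.1885)) = -0.6808; s = 20.0000 − 0.6808 = 19.3192
θ = 121.3° falls in segment 2 (86.4° to 138.4°, simple-harmonic, h = -8): β = 121.3 − 86.4 = 34.9°, B = 52°; Δs = -8/2·(1 − cos(π·0.6712)) = -6.0486; s = 20.0000 − 6.0486 = 13.9514

θ=96.2°: 19.3192
θ=121.3°: 13.9514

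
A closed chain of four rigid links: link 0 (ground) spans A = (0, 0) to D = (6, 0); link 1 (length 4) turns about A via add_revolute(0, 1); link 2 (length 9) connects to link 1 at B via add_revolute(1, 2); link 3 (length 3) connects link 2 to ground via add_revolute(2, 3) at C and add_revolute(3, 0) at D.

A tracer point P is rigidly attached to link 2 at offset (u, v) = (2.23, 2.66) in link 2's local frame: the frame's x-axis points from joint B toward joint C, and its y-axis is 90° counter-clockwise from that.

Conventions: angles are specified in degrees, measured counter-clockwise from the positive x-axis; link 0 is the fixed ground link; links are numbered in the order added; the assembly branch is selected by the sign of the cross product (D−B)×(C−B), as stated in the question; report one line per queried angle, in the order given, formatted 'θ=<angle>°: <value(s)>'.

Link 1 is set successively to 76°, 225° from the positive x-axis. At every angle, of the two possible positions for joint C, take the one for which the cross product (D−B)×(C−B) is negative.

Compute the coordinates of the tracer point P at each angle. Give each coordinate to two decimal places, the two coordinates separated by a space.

A=(0,0), D=(6.00,0)
θ=76°: B = A + 4.00·(cos76°, sin76°) = (0.9677, 3.8812)
θ=76°: |BD| = 6.3551
θ=76°: circle(B,9.00) ∩ circle(D,3.00): a=8.8423, h=1.6775
θ=76°:   candidates: C₊=(8.9939,-0.1906) cross=10.661; C₋=(6.9449,-2.8473) cross=-10.661
θ=76°:   branch - wants cross < 0 → take C=(6.9449,-2.8473) (cross=-10.661)
θ=76°: ex = (C−B)/|BC| = (0.6641,-0.7476); ey = (0.7476,0.6641)
θ=76°: P = B + 2.23·ex + 2.66·ey = (4.4374,3.9806)
θ=225°: B = A + 4.00·(cos225°, sin225°) = (-2.8284, -2.8284)
θ=225°: |BD| = 9.2704
θ=225°: circle(B,9.00) ∩ circle(D,3.00): a=8.5185, h=2.9042
θ=225°:   candidates: C₊=(4.3978,2.5364) cross=26.924; C₋=(6.1700,-2.9952) cross=-26.924
θ=225°:   branch - wants cross < 0 → take C=(6.1700,-2.9952) (cross=-26.924)
θ=225°: ex = (C−B)/|BC| = (0.9998,-0.0185); ey = (0.0185,0.9998)
θ=225°: P = B + 2.23·ex + 2.66·ey = (-0.5495,-0.2102)

θ=76°: 4.44 3.98
θ=225°: -0.55 -0.21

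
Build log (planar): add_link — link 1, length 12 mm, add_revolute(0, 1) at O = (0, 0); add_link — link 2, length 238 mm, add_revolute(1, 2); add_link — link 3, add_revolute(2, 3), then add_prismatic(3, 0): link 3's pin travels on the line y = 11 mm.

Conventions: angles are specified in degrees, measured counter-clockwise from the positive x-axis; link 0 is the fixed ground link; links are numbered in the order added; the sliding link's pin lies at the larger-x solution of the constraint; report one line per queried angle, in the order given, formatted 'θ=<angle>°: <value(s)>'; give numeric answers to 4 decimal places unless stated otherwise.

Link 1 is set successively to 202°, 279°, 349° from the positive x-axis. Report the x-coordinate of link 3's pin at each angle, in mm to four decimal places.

geometry: r = 12 mm, L = 238 mm, e = 11 mm
θ=202°: crank pin P = (r cos θ, r sin θ) = (-11.126206, -4.495279)
θ=202°: h = r sin θ − e = -4.495279 − 11 = -15.495279
θ=202°: x = r cos θ + √(L² − h²) = -11.126206 + 237.495045 = 226.368839
θ=279°: crank pin P = (r cos θ, r sin θ) = (1.877214, -11.852260)
θ=279°: h = r sin θ − e = -11.852260 − 11 = -22.852260
θ=279°: x = r cos θ + √(L² − h²) = 1.877214 + 236.900347 = 238.777560
θ=349°: crank pin P = (r cos θ, r sin θ) = (11.779526, -2.289708)
θ=349°: h = r sin θ − e = -2.289708 − 11 = -13.289708
θ=349°: x = r cos θ + √(L² − h²) = 11.779526 + 237.628668 = 249.408194

θ=202°: 226.3688
θ=279°: 238.7776
θ=349°: 249.4082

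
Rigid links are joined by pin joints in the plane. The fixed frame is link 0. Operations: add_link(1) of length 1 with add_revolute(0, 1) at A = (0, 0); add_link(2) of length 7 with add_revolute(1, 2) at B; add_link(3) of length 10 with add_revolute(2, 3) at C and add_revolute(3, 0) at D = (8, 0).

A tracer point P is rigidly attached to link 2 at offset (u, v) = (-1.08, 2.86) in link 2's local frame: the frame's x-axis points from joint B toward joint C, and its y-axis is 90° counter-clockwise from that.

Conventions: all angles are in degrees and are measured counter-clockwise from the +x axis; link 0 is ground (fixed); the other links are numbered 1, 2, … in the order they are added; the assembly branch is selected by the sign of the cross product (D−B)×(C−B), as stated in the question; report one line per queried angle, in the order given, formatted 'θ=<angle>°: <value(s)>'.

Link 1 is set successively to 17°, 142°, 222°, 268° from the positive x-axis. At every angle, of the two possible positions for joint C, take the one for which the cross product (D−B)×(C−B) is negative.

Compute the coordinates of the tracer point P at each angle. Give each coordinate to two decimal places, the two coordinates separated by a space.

A=(0,0), D=(8.00,0)
θ=17°: B = A + 1.00·(cos17°, sin17°) = (0.9563, 0.2924)
θ=17°: |BD| = 7.0498
θ=17°: circle(B,7.00) ∩ circle(D,10.00): a=-0.0923, h=6.9994
θ=17°:   candidates: C₊=(1.1544,7.2896) cross=49.344; C₋=(0.5738,-6.6972) cross=-49.344
θ=17°:   branch - wants cross < 0 → take C=(0.5738,-6.6972) (cross=-49.344)
θ=17°: ex = (C−B)/|BC| = (-0.0546,-0.9985); ey = (0.9985,-0.0546)
θ=17°: P = B + -1.08·ex + 2.86·ey = (3.8710,1.2145)
θ=142°: B = A + 1.00·(cos142°, sin142°) = (-0.7880, 0.6157)
θ=142°: |BD| = 8.8096
θ=142°: circle(B,7.00) ∩ circle(D,10.00): a=1.5102, h=6.8352
θ=142°:   candidates: C₊=(1.1962,7.3286) cross=60.215; C₋=(0.2408,-6.3083) cross=-60.215
θ=142°:   branch - wants cross < 0 → take C=(0.2408,-6.3083) (cross=-60.215)
θ=142°: ex = (C−B)/|BC| = (0.1470,-0.9891); ey = (0.9891,0.1470)
θ=142°: P = B + -1.08·ex + 2.86·ey = (1.8822,2.1043)
θ=222°: B = A + 1.00·(cos222°, sin222°) = (-0.7431, -0.6691)
θ=222°: |BD| = 8.7687
θ=222°: circle(B,7.00) ∩ circle(D,10.00): a=1.4763, h=6.8426
θ=222°:   candidates: C₊=(0.2067,6.2661) cross=60.000; C₋=(1.2510,-7.3791) cross=-60.000
θ=222°:   branch - wants cross < 0 → take C=(1.2510,-7.3791) (cross=-60.000)
θ=222°: ex = (C−B)/|BC| = (0.2849,-0.9586); ey = (0.9586,0.2849)
θ=222°: P = B + -1.08·ex + 2.86·ey = (1.6907,1.1809)
θ=268°: B = A + 1.00·(cos268°, sin268°) = (-0.0349, -0.9994)
θ=268°: |BD| = 8.0968
θ=268°: circle(B,7.00) ∩ circle(D,10.00): a=0.8990, h=6.9420
θ=268°:   candidates: C₊=(0.0004,6.0005) cross=56.208; C₋=(1.7141,-7.7774) cross=-56.208
θ=268°:   branch - wants cross < 0 → take C=(1.7141,-7.7774) (cross=-56.208)
θ=268°: ex = (C−B)/|BC| = (0.2499,-0.9683); ey = (0.9683,0.2499)
θ=268°: P = B + -1.08·ex + 2.86·ey = (2.4645,0.7609)

θ=17°: 3.87 1.21
θ=142°: 1.88 2.10
θ=222°: 1.69 1.18
θ=268°: 2.46 0.76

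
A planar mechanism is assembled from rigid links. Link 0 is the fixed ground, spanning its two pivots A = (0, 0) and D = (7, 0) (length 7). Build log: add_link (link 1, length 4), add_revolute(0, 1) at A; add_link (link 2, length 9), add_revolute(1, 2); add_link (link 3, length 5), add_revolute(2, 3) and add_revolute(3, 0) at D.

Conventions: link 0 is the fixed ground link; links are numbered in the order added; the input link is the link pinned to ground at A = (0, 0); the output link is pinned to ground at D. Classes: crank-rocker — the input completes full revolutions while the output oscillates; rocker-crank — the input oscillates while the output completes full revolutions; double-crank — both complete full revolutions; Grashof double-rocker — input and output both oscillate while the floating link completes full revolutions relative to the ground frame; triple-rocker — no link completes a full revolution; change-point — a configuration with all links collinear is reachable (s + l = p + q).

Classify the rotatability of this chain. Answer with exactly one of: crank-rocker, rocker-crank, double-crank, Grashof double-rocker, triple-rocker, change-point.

lengths: ground=7, input=4, coupler=9, output=5
sorted: s=4 (shortest), l=9 (longest), p+q=12
s + l = 13 vs p + q = 12
s + l > p + q → non-Grashof → no link fully rotates → triple-rocker

triple-rocker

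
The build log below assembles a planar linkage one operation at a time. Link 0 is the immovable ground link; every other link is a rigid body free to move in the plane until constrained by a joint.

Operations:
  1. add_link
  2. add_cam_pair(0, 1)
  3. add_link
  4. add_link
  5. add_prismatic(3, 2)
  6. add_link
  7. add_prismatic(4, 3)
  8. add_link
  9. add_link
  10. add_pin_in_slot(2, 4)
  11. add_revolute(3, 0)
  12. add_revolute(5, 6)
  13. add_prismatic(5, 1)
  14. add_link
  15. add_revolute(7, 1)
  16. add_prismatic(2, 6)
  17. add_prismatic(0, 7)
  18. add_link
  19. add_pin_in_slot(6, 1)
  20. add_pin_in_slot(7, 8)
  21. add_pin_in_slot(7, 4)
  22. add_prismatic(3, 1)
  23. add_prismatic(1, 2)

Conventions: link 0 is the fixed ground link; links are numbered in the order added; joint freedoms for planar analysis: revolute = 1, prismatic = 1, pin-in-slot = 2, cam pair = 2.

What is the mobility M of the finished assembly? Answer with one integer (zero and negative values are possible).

link 0 = ground. State L|J1|J2 = 1|0|0
+link1  2|0|0
C(0,1) f=2→J2  2|0|1
+link2  3|0|1
+link3  4|0|1
P(3,2) f=1→J1  4|1|1
+link4  5|1|1
P(4,3) f=1→J1  5|2|1
+link5  6|2|1
+link6  7|2|1
PS(2,4) f=2→J2  7|2|2
R(3,0) f=1→J1  7|3|2
R(5,6) f=1→J1  7|4|2
P(5,1) f=1→J1  7|5|2
+link7  8|5|2
R(7,1) f=1→J1  8|6|2
P(2,6) f=1→J1  8|7|2
P(0,7) f=1→J1  8|8|2
+link8  9|8|2
PS(6,1) f=2→J2  9|8|3
PS(7,8) f=2→J2  9|8|4
PS(7,4) f=2→J2  9|8|5
P(3,1) f=1→J1  9|9|5
P(1,2) f=1→J1  9|10|5
M = 3(9−1)−2·10−5 = 24−20−5 = -1

M = -1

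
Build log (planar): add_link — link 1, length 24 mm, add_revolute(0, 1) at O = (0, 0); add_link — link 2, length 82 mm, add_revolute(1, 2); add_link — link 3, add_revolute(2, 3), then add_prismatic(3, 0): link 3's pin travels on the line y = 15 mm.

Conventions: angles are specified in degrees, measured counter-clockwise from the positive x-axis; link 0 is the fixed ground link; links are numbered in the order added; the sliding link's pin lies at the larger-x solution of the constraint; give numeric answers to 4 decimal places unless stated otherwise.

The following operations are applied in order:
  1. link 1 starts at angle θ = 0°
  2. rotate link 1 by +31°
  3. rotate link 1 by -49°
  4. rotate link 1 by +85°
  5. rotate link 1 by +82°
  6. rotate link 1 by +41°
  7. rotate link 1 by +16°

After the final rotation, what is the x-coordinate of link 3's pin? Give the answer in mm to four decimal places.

geometry: r = 24 mm, L = 82 mm, e = 15 mm; θ starts at 0°
rotate link 1 by +31°: θ ← 0° +31° = 31°
rotate link 1 by -49°: θ ← 31° -49° = -18°
rotate link 1 by +85°: θ ← -18° +85° = 67°
rotate link 1 by +82°: θ ← 67° +82° = 149°
rotate link 1 by +41°: θ ← 149° +41° = 190°
rotate link 1 by +16°: θ ← 190° +16° = 206°
crank pin P = (r cos θ, r sin θ) = (-21.571057, -10.520908)
h = r sin θ − e = -10.520908 − 15 = -25.520908
x = r cos θ + √(L² − h²) = -21.571057 + 77.927423 = 56.356366

56.3564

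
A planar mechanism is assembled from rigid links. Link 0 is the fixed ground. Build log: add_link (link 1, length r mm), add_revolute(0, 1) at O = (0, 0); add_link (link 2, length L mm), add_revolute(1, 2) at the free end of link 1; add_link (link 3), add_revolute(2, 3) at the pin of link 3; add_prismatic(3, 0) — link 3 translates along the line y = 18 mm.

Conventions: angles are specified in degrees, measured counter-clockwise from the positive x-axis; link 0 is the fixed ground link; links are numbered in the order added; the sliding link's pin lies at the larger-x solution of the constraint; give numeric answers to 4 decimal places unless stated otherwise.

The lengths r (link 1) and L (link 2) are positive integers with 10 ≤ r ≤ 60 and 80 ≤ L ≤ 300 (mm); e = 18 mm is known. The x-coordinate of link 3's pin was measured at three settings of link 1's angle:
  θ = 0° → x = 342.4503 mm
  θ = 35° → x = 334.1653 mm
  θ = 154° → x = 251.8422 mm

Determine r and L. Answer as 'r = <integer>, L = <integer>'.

constraint per measurement: (x − r cos θ)² + (r sin θ − e)² = L²
subtracting the θ₁ and θ₂ equations cancels the r² and L² terms:
r = (x₁² − x₂²) / (2[(x₁cos θ₁ + e sin θ₁) − (x₂cos θ₂ + e sin θ₂)]) = 47.9997 → r = 48
L² = (x₁ − r cos θ₁)² + (r sin θ₁ − e)² = 87024.9792 → L = 295.0000 → L = 295
check at θ₃=154°: x = 251.8422 (printed 251.8422) ✓

r = 48, L = 295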